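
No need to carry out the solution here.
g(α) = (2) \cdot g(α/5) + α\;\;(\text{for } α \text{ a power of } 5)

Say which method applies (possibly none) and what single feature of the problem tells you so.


Verdict: the master substitution — the argument contracts 5-fold per step: reindex α exponentially and solve the linear recurrence in the new index.


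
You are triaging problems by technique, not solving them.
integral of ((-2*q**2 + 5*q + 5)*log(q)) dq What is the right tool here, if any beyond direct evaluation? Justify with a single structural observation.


Diagnosis: integration by parts — a polynomial next to log(q): integrate the polynomial, differentiate the log, and the integral simplifies in one pass.


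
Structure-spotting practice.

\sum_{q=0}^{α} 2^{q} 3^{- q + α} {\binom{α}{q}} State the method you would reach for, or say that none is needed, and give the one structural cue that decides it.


Diagnosis: the binomial theorem — terms weighting {\binom{α}{q}} against matched powers of 2 and 3 reassemble into (2 + 3)^α by the binomial theorem.


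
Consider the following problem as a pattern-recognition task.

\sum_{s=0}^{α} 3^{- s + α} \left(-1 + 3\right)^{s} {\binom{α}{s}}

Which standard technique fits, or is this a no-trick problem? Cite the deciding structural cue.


Diagnosis: the binomial theorem — the summand is term s of a binomial expansion in (-1 + 3) and 3; the whole sum is a single power.


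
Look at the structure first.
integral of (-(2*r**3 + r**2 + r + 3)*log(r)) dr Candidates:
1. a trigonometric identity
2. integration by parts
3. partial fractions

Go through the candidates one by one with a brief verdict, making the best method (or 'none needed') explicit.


Best approach: integration by parts — a polynomial next to log(r): integrate the polynomial, differentiate the log, and the integral simplifies in one pass.
- a trigonometric identity — there is no trigonometric structure at all — the integrand carries no sine or cosine to rewrite.
- integration by parts — applies; the problem has the shape this method handles.
- partial fractions: the expression is not a ratio of polynomials that decomposes further.


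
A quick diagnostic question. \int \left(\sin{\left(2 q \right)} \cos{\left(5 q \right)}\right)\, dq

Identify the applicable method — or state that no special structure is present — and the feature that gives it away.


Diagnosis: a trigonometric identity — the identity turns \sin{\left(2 q \right)} \cos{\left(5 q \right)} into two lone cosines/sines, each trivially integrable.


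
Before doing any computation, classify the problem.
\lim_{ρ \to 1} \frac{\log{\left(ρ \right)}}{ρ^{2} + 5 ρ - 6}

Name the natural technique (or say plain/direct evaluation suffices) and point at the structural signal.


Best approach: l'Hôpital's rule (0/0) — the 0/0 form at 1 is the signature situation for l'Hôpital's rule. A local series expansion at the point resolves it as well; the rule is the packaged version of that step.


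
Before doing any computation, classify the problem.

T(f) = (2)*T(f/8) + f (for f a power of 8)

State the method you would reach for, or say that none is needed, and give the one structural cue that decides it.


Technique: the master substitution — the argument shrinks by the factor 8, so measure the index on a logarithmic scale and the recursion becomes a shift.


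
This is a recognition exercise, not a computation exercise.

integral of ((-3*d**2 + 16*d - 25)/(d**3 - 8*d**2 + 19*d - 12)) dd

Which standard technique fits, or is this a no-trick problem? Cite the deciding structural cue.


Technique: partial fractions — each factor of d**3 - 8*d**2 + 19*d - 12 owns one elementary piece of the integrand — separate them and integrate piecewise.


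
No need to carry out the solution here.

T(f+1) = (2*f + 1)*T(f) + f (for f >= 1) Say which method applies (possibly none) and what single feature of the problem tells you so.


Verdict: a summation factor — one-term recursion with variable weight 2*f + 1 is solved by product normalization, not by root-finding.


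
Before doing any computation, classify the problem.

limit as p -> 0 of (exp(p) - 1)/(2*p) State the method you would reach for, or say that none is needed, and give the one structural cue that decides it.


Method: l'Hôpital's rule (0/0) — substituting 0 gives 0 over 0; differentiate top and bottom once and re-evaluate. Known elementary limits would finish this too — the rule just bypasses the case analysis.


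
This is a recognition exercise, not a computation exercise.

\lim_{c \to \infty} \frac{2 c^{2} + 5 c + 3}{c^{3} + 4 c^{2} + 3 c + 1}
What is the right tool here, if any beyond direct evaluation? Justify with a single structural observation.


Best approach: dominant-term comparison — at large c only the top-degree terms survive; compare the leading terms and the limit falls out. As a single quotient, the ∞/∞ shape would yield to repeated differentiation as well — the growth comparison gets there in one look.


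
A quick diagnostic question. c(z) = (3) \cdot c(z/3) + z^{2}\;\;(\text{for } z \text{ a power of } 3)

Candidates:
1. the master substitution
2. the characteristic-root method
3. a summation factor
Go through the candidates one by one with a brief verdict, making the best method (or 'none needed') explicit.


Method: the master substitution — treat m = log base 3 of z as the new clock: one recursion step advances m by one while z scales by 3.
- the master substitution: a fit — the right tool for this form.
- the characteristic-root method: the recursion divides its index rather than shifting it — outside the constant-shift family the root method covers.
- a summation factor — a divided-index call is outside the fixed-shift first-order family a summation factor normalizes.


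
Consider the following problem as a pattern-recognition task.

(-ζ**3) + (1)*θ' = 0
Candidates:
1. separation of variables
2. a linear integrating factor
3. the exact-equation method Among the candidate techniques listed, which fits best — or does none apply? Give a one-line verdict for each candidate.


Diagnosis: no special technique — solved for the derivative, no θ appears — this is antidifferentiation in ζ wearing ODE clothing.
- separation of variables: with no unknown in the slope, separating variables is a formality — the equation integrates directly.
- a linear integrating factor: with the unknown absent the integrating factor is a formality; direct integration is the working structure.
- the exact-equation method: no dependence on the unknown anywhere: exactness is a label without content here.


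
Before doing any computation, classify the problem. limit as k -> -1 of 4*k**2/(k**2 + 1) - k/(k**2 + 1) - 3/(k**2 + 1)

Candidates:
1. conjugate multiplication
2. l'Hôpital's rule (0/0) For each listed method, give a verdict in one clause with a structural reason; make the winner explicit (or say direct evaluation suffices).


Technique: no special technique — no denominator vanishes and nothing blows up at -1: direct substitution is the whole computation.
- conjugate multiplication — multiplying by a conjugate would not remove any indeterminacy here.
- l'Hôpital's rule (0/0) — evaluation at the point is determinate, so the rule has nothing to repair.


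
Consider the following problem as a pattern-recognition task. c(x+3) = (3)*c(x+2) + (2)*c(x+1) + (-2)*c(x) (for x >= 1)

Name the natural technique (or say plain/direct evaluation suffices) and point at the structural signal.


Technique: the characteristic-root method — the recurrence treats every index alike (constant coefficients, no forcing) — precisely the regime where r^x trials close it.


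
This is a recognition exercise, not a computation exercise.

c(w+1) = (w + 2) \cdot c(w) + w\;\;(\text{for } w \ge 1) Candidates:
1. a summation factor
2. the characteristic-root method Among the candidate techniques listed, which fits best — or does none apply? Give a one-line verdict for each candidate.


Method: a summation factor — normalize by the running product of w + 2: the left side becomes a difference, and differences sum.
- a summation factor — yes — fits the structure here.
- the characteristic-root method — the coefficients vary with the index, breaking the constant-coefficient structure the method needs.


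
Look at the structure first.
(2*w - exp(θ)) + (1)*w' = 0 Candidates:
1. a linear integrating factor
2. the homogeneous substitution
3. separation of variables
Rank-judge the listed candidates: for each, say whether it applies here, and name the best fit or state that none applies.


Best approach: a linear integrating factor — arrange it as w' + 2·w = (the forcing term) and the integrating factor does the rest.
- a linear integrating factor — a fit — the right tool for this form.
- the homogeneous substitution — the slope is not a function of the ratio of the variables alone.
- separation of variables: no division isolates the independent variable from the unknown.


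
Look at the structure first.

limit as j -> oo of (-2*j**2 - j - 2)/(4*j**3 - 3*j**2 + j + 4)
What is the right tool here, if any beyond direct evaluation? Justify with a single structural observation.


Best approach: dominant-term comparison — divide by the highest power of j present: lower-order terms vanish and the dominant ratio remains. l'Hôpital's at-infinity variant applies to the expression viewed as a single quotient; the leading-term comparison is the direct route.


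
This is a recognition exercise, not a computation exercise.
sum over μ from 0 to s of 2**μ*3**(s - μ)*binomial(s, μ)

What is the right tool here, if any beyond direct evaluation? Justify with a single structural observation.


Best approach: the binomial theorem — binomial coefficients against complementary powers of 2 and 3: recognize the binomial expansion and resum.


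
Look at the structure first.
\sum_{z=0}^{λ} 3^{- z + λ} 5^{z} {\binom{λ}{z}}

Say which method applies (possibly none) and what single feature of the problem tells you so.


Method: the binomial theorem — the summand is term z of a binomial expansion in 5 and 3; the whole sum is a single power.


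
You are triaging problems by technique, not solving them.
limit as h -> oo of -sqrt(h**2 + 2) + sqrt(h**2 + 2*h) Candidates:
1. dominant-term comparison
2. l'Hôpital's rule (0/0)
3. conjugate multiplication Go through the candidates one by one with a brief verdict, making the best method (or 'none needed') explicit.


Diagnosis: conjugate multiplication — an infinity-minus-infinity difference with a surviving radical — multiply by the conjugate to cancel the divergence.
- dominant-term comparison — this limit is not decided by comparing leading-term growth at infinity.
- l'Hôpital's rule (0/0): no quotient structure at all: the clash is ∞ minus ∞, which rationalizing converts into a tractable ratio.
- conjugate multiplication — applicable, and directly so.


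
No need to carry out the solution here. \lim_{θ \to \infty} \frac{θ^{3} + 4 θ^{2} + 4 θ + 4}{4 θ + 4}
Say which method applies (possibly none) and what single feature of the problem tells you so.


Method: dominant-term comparison — divide by the highest power of θ present: lower-order terms vanish and the dominant ratio remains. Differentiating the expression as a single quotient would eventually settle it as well; matching dominant growth settles it immediately.


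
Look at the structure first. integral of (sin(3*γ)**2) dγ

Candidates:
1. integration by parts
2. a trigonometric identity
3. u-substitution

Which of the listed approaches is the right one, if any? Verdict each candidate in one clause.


Verdict: a trigonometric identity — the even trigonometric power sin(3*γ)**2 reduces by a double-angle identity before any integration is attempted.
- integration by parts: not the natural route: no polynomial-kernel product appears — a recursive parts reduction of the trigonometric product exists, but the identity rewrite is direct.
- a trigonometric identity: yes, a natural case for it.
- u-substitution — no subexpression of the integrand pairs with its own derivative as a factor — individual terms may offer their own substitutions, but any change of variable covering the whole integral would have to be constructed from outside the expression.


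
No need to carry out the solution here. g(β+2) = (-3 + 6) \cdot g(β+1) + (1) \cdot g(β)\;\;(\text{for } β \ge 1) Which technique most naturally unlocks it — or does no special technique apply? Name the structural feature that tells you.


Technique: the characteristic-root method — linear, homogeneous, constant coefficients: solutions of the form r^β exist — find the roots of the characteristic polynomial.


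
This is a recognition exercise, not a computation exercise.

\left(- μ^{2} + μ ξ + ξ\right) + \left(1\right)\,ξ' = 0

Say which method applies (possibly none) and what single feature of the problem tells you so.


Technique: a linear integrating factor — linear in the unknown with genuine forcing: multiply through by the exponential of the integrated coefficient and the left side closes into one derivative.


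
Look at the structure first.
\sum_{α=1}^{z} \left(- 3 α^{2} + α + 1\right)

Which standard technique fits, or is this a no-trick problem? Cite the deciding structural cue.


Diagnosis: no special technique — recognize the absence of structure: constant-multiple powers of α summed plainly, no special method required.


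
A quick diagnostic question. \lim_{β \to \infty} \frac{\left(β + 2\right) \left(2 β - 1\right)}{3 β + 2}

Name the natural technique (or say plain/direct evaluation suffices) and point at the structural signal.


Technique: dominant-term comparison — growth-rate triage: the leading powers of β decide the limit, everything else is noise. As a single quotient, the ∞/∞ shape would yield to repeated differentiation as well — the growth comparison gets there in one look.


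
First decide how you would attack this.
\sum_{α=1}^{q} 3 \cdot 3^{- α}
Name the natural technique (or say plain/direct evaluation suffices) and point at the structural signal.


Best approach: the geometric series formula — consecutive terms stand in a fixed index-free ratio — the geometric sum formula closes it.


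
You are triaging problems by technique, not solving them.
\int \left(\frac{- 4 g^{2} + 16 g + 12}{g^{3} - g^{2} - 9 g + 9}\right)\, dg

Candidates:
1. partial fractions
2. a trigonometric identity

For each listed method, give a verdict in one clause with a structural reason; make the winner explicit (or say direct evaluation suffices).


Verdict: partial fractions — once g^{3} - g^{2} - 9 g + 9 is factored, each root contributes a simple-fraction term; integrate them one at a time.
- partial fractions — applies; the problem has the shape this method handles.
- a trigonometric identity — with no trigonometric functions present, identity rewriting has no target.


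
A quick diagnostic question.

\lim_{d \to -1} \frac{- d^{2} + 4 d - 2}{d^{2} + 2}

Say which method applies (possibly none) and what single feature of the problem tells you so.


Technique: no special technique — the function is continuous at -1; evaluation is itself the limit, no machinery required.


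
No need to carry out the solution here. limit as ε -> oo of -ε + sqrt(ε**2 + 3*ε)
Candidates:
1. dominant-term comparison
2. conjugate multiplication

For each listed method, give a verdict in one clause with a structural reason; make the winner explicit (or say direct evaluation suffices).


Method: conjugate multiplication — both pieces blow up but their difference is finite; the conjugate trick rationalizes sqrt(ε**2 + 3*ε) - ε.
- dominant-term comparison: this is not a rational comparison of growth rates at infinity.
- conjugate multiplication: yes — fits the structure here.


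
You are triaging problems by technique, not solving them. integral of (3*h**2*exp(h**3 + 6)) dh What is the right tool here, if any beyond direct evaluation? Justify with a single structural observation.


Method: u-substitution — gathered as a product, the integrand carries the factor 3*h**2 — up to a constant, the derivative of the inner expression h**3 + 6 — so u = h**3 + 6 collapses the integral.


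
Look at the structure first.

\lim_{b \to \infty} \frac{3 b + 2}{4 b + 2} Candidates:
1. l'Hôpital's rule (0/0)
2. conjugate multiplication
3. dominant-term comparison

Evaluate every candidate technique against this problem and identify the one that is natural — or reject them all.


Verdict: dominant-term comparison — divide by the highest power of b present: lower-order terms vanish and the dominant ratio remains.
- l'Hôpital's rule (0/0) — viewed as a single quotient this runs to ∞/∞, not the 0/0 clash this candidate addresses; an at-infinity variant of the rule would resolve it, but comparing leading growth reads the answer without differentiating.
- conjugate multiplication: rationalization has no target — no divergent radical difference appears.
- dominant-term comparison — yes, a natural case for it.


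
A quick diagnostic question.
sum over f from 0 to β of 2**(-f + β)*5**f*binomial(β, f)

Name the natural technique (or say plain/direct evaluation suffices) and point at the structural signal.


Best approach: the binomial theorem — the summand is term f of a binomial expansion in 5 and 2; the whole sum is a single power.


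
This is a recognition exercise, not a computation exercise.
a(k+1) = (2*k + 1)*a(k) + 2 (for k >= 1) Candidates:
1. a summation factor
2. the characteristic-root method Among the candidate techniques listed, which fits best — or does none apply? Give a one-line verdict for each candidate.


Diagnosis: a summation factor — normalize by the running product of 2*k + 1: the left side becomes a difference, and differences sum.
- a summation factor — yes, a natural case for it.
- the characteristic-root method — an index-dependent weight blocks the pure exponential ansatz.


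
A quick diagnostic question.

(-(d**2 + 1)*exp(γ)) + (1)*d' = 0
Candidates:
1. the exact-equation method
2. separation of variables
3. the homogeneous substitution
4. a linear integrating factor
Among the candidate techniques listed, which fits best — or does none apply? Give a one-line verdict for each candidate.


Diagnosis: separation of variables — solved for the derivative, the right side splits multiplicatively into a function of each variable alone — divide and integrate each side.
- the exact-equation method: the mixed-partials test fails on this split — it is not an exact differential as presented.
- separation of variables: yes, a natural case for it.
- the homogeneous substitution — the ratio substitution does not collapse this equation.
- a linear integrating factor: a nonlinear term in the unknown puts this outside the integrating-factor template.


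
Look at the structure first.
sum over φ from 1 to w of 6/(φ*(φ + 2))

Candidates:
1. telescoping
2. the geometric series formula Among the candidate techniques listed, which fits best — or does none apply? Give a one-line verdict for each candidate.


Method: telescoping — 6/(φ*(φ + 2)) hides a difference of shifted reciprocals — decompose it and the middle of the sum vanishes.
- telescoping — applicable, and directly so.
- the geometric series formula: dividing successive terms gives an index-dependent quantity, not a constant.


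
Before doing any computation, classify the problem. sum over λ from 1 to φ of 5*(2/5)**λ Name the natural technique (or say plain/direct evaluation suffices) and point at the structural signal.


Method: the geometric series formula — the ratio of consecutive terms is the constant 2/5, independent of the index — a geometric sum.


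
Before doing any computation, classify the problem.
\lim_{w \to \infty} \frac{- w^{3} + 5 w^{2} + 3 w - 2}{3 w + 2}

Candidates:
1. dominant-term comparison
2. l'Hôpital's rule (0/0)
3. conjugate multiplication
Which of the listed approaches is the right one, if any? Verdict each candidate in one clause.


Best approach: dominant-term comparison — as w grows, only the highest-degree terms matter — compare leading terms and read the limit off.
- dominant-term comparison — applicable, and directly so.
- l'Hôpital's rule (0/0): no 0/0 form appears: written as one quotient, top and bottom both grow without bound, and the ratio is decided by their leading terms.
- conjugate multiplication — there is no infinity-minus-infinity radical difference to rationalize.


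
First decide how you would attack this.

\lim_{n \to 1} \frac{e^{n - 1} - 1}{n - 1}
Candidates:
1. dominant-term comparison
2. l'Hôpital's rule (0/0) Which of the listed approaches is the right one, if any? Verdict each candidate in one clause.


Method: l'Hôpital's rule (0/0) — plug in 1: top and bottom both hit zero, so differentiate each and retry. A local series expansion at the point resolves it as well; the rule is the packaged version of that step.
- dominant-term comparison: no dominant-degree comparison decides it.
- l'Hôpital's rule (0/0) — yes — fits the structure here.


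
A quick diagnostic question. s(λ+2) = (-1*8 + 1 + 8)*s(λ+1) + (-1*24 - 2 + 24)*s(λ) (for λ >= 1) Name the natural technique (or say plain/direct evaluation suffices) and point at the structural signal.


Method: the characteristic-root method — every coefficient is a fixed number and the forcing is zero — substitute r^λ and read off the root equation.


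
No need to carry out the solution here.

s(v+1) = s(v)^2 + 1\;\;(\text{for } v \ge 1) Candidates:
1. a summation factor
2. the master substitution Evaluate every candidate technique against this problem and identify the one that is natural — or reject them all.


Verdict: no special technique — the new term depends nonlinearly on the old ones, which disqualifies every superposition-based technique.
- a summation factor — no summation factor applies — the rule is not linear in the sequence values.
- the master substitution — this is shift-type recursion, outside the divide-and-conquer template.


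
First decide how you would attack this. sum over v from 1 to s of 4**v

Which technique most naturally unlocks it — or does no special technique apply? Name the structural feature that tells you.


Technique: the geometric series formula — each term is 4 times the previous one, so the geometric-series formula applies directly.


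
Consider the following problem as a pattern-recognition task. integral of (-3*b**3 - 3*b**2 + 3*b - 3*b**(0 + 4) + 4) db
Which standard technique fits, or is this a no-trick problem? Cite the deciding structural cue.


Best approach: no special technique — a term-by-term power-rule job in b; no substitution or rearrangement earns its keep here.


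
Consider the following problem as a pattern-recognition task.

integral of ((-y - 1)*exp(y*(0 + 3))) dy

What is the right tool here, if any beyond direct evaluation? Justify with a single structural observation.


Verdict: integration by parts — a polynomial -y - 1 against the kernel exp(y*(0 + 3)) is the signature bounded-ladder case for integration by parts.


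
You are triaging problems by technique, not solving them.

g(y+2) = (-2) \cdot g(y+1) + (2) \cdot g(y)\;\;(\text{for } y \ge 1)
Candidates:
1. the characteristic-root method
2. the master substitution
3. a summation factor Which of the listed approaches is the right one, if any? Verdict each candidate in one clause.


Method: the characteristic-root method — every coefficient is a fixed number and the forcing is zero — substitute r^y and read off the root equation.
- the characteristic-root method — applies; the problem has the shape this method handles.
- the master substitution — no fixed divisor shrinks the index between calls.
- a summation factor — the recurrence reaches back more than one step, outside the first-order family a summation factor normalizes.


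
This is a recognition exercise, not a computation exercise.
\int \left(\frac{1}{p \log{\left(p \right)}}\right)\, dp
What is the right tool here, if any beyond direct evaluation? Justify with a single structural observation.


Verdict: u-substitution — collected, the integrand has one factor that is, up to a constant, the derivative of an inner expression the rest depends on — substitute for that inner expression.


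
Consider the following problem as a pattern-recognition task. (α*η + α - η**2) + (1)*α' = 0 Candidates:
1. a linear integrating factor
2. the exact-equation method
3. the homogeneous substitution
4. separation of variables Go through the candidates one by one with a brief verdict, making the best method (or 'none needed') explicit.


Diagnosis: a linear integrating factor — linear in the unknown with genuine forcing: multiply through by the exponential of the integrated coefficient and the left side closes into one derivative.
- a linear integrating factor — a fit — the right tool for this form.
- the exact-equation method — the cross partial derivatives disagree, so no single potential exists.
- the homogeneous substitution — the slope does not depend on the ratio of the variables alone.
- separation of variables — the two dependences do not factor apart.


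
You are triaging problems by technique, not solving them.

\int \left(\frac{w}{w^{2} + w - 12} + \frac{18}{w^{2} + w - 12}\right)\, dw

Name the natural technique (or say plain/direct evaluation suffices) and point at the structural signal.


Verdict: partial fractions — w^{2} + w - 12 splits into linear pieces, so the quotient is a sum of simple fractions — decompose before integrating.


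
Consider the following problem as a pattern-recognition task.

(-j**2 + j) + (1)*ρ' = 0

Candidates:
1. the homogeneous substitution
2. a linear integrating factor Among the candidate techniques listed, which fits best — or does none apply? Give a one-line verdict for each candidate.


Technique: no special technique — solved for the derivative, ρ never appears on the right — this is a direct integration in j, not a differential-equations problem at heart.
- the homogeneous substitution: solved for the derivative, the right side changes under joint scaling of the two variables.
- a linear integrating factor — the linear template holds only trivially here (the unknown is absent, so the coefficient is zero) — the method is not the natural label.


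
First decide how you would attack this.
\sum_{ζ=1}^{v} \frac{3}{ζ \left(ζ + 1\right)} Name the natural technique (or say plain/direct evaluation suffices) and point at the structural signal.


Best approach: telescoping — the summand \frac{3}{ζ \left(ζ + 1\right)} decomposes into fractions whose poles differ by an integer shift — the series collapses.


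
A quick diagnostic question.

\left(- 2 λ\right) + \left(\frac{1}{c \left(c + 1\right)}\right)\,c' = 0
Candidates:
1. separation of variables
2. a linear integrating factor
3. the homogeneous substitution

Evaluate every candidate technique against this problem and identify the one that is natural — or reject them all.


Best approach: separation of variables — one side of the product carries the independent variable, the other the unknown — the textbook separation shape. This doubles as a Bernoulli equation in the unknown as written; dividing and integrating works on it directly.
- separation of variables — applies; the problem has the shape this method handles.
- a linear integrating factor — a nonlinear term in the unknown puts this outside the integrating-factor template.
- the homogeneous substitution: the slope is not a function of the ratio of the variables alone.


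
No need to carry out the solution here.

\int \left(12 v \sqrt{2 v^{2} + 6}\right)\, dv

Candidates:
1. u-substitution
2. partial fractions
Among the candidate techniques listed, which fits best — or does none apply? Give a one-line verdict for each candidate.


Verdict: u-substitution — gathered as a product, the integrand carries the factor 12 v — up to a constant, the derivative of the inner expression 2 v^{2} + 6 — so u = 2 v^{2} + 6 collapses the integral.
- u-substitution — applies; the problem has the shape this method handles.
- partial fractions — there is no rational-function structure to decompose.


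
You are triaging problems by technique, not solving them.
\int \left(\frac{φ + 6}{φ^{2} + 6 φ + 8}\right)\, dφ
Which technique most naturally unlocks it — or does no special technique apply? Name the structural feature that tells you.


Best approach: partial fractions — the integrand is a proper rational function and its denominator φ^{2} + 6 φ + 8 factors into distinct pieces, so it splits into simple fractions.


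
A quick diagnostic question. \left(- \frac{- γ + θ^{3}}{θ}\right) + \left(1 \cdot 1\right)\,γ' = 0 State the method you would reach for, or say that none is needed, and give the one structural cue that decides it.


Verdict: a linear integrating factor — the unknown enters only to the first power against a nonzero forcing term — the integrating-factor template applies directly.


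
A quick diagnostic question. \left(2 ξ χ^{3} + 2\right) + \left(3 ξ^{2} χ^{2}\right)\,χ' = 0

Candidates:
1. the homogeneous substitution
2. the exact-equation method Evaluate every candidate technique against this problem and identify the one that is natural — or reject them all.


Diagnosis: the exact-equation method — take the mixed partials of 2 ξ χ^{3} + 2 and 3 ξ^{2} χ^{2}: they are equal, which certifies an exact differential.
- the homogeneous substitution: the ratio substitution does not collapse this equation.
- the exact-equation method — applicable, and directly so.


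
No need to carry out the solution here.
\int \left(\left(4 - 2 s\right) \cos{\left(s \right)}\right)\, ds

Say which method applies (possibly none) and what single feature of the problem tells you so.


Best approach: integration by parts — 4 - 2 s dies after finitely many derivatives while \cos{\left(s \right)} cycles under integration — the tabular/parts setup.


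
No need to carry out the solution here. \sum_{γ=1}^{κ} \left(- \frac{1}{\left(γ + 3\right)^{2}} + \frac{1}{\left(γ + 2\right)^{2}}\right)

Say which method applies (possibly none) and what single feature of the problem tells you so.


Verdict: telescoping — write out three consecutive terms and watch the interior cancel: the advanced copy one term subtracts reappears as the very next term's leading piece, pair after pair.


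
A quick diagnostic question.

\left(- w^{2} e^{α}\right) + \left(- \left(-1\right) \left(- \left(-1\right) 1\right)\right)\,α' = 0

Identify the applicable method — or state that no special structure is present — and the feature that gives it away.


Diagnosis: separation of variables — solved for the derivative, the right side factors as w^{2} times e^{α} — all w-dependence separates from all α-dependence.


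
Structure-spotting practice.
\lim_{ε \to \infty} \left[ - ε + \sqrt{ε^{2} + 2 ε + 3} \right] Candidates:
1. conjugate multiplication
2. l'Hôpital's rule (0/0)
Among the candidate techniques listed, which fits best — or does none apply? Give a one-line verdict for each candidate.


Verdict: conjugate multiplication — this difference gives up after one conjugate multiplication — the radical structure cancels against its conjugate.
- conjugate multiplication: yes — fits the structure here.
- l'Hôpital's rule (0/0): the expression is a difference driving to ∞ − ∞, not a 0/0 quotient — there is no ratio for the rule to differentiate.


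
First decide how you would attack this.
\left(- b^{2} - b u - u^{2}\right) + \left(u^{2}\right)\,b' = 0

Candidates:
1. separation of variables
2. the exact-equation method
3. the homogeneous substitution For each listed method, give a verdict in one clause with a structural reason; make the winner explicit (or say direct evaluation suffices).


Diagnosis: the homogeneous substitution — the slope is degree-zero homogeneous: the ratio substitution v = b/u collapses it.
- separation of variables — the two dependences do not factor apart.
- the exact-equation method — the mixed-partials test fails on this split — it is not an exact differential as presented.
- the homogeneous substitution: applies; the problem has the shape this method handles.


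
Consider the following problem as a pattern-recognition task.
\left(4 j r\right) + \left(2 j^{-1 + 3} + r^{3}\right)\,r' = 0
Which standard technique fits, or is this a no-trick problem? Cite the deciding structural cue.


Diagnosis: the exact-equation method — because the two cross partials coincide, the form is conservative as written — recover its potential in (j, r).


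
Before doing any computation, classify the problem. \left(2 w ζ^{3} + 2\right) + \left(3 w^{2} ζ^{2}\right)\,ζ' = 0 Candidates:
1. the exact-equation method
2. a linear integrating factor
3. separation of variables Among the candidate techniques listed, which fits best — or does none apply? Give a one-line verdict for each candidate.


Verdict: the exact-equation method — because the two cross partials coincide, the form is conservative as written — recover its potential in (w, ζ).
- the exact-equation method — a fit — the right tool for this form.
- a linear integrating factor — a nonlinear term in the unknown puts this outside the integrating-factor template.
- separation of variables: no algebra isolates the independent variable on one side and the unknown on the other.


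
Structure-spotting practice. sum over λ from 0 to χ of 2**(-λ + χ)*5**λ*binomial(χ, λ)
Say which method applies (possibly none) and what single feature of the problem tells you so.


Technique: the binomial theorem — binomial coefficients against complementary powers of 5 and 2: recognize the binomial expansion and resum.


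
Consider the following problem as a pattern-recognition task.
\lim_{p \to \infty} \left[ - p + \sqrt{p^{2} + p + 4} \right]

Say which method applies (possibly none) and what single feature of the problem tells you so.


Diagnosis: conjugate multiplication — both pieces blow up but their difference is finite; the conjugate trick rationalizes \sqrt{p^{2} + p + 4} - p.


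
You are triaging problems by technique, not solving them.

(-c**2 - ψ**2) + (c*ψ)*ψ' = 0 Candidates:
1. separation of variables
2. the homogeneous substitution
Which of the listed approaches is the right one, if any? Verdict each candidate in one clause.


Diagnosis: the homogeneous substitution — solved for the derivative, the right side is unchanged under scaling c and ψ together — it depends only on the ratio ψ/c, so substitute a single ratio variable. Rearranged, this also fits the Bernoulli template directly; the homogeneous substitution reads the structure without the rearrangement.
- separation of variables: the two dependences do not factor apart.
- the homogeneous substitution — yes — fits the structure here.


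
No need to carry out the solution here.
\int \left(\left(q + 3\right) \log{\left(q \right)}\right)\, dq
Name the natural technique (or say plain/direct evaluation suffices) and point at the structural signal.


Best approach: integration by parts — a polynomial next to \log{\left(q \right)}: integrate the polynomial, differentiate the log, and the integral simplifies in one pass.


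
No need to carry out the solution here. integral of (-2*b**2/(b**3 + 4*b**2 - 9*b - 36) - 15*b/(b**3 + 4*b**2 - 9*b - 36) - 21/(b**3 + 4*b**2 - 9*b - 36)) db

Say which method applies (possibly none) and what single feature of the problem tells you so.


Best approach: partial fractions — a proper rational integrand over the factorable b**3 + 4*b**2 - 9*b - 36: partial fractions reduce it to elementary pieces.


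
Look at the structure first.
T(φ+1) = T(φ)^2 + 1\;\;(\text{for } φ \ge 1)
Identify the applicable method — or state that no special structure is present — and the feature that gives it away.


Best approach: no special technique — a nonlinear dependence on earlier terms breaks linearity, and with it every superposition-based closed form.


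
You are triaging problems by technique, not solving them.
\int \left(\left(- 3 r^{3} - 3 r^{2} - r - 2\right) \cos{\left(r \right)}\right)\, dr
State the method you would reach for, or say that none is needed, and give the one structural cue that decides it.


Technique: integration by parts — a polynomial factor - 3 r^{3} - 3 r^{2} - r - 2 multiplies \cos{\left(r \right)}; differentiating - 3 r^{3} - 3 r^{2} - r - 2 lowers its degree while \cos{\left(r \right)} integrates cleanly, so parts wins.


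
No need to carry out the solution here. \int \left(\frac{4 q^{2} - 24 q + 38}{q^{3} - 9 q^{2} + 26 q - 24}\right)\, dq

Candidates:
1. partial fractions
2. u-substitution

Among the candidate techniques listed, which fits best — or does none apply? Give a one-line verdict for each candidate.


Technique: partial fractions — a proper rational integrand over the factorable q^{3} - 9 q^{2} + 26 q - 24: partial fractions reduce it to elementary pieces.
- partial fractions: applicable, and directly so.
- u-substitution: no subexpression of the integrand serves as a whole-integral substitution inner — individual terms may offer their own, but none carries its derivative as a factor of the full integrand; a working change of variable would have to be constructed from outside the expression.


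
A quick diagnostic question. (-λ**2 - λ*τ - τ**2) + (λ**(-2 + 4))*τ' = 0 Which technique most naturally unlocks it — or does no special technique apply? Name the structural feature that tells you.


Verdict: the homogeneous substitution — the slope's numerator and denominator have matching total degree, so it depends only on τ/λ and the ratio substitution collapses it.


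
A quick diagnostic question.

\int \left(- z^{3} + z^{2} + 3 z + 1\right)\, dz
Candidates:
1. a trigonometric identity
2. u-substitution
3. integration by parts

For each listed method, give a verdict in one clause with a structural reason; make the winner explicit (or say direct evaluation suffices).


Method: no special technique — a term-by-term power-rule job in z; no substitution or rearrangement earns its keep here.
- a trigonometric identity — there is no trigonometric structure at all — the integrand carries no sine or cosine to rewrite.
- u-substitution — no substitution does more than relabel what direct integration already handles.
- integration by parts — parts would only shuffle a directly integrable integrand.


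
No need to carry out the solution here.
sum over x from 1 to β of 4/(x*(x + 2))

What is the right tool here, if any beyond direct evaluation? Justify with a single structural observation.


Method: telescoping — one partial-fraction pass turns 4/(x*(x + 2)) into a shifted difference, and shifted differences telescope.


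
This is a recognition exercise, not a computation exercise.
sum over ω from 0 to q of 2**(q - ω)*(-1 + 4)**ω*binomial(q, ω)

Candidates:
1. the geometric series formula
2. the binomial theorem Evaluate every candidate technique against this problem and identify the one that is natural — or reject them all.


Technique: the binomial theorem — terms weighting binomial(q, ω) against matched powers of (-1 + 4) and 2 reassemble into ((-1 + 4) + 2)^q by the binomial theorem.
- the geometric series formula: the term-to-term ratio changes with the index, so the geometric formula cannot close it.
- the binomial theorem: yes — fits the structure here.
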